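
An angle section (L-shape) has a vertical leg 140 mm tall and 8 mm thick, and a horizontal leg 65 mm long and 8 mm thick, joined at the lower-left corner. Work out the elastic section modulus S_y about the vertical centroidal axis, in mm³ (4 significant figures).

S_y ≈ 9143 mm³

Split into non-overlapping primitives; take the origin at the lower-left of the bounding box.
Vertical leg: 8 × 140, A = 1 120 mm², x = 4 mm, Ī = 5973.33 mm⁴.
Horizontal leg (remainder): 57 × 8, A = 456 mm², x = 36.5 mm, Ī = 123 462 mm⁴.
Centroid: x̄ = ΣA·x / ΣA = 13.4036 mm.
Transfer each piece to the vertical centroidal axis using Ī + A·d² with d = x − 13.4036:
  vertical leg: d = -9.40355 mm → contributes +105 011 mm⁴
  horizontal leg (remainder): d = 23.0964 mm → contributes +366 713 mm⁴
Total I = 471 725 mm⁴.
Extreme fibre distance c = 51.5964 mm; S = I/c = 9142.58 mm³.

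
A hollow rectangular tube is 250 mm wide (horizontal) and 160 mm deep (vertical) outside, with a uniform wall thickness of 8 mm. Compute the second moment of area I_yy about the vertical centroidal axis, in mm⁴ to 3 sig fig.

I_yy ≈ 5.46 × 10⁷ mm⁴

Break the section into simple shapes (no overlaps), measuring from the bottom-left corner of the bounding box.
Outer rectangle: 250 × 160, A = 40 000 mm², x = 125 mm, Ī = 208 333 333 mm⁴.
Inner void (subtracted): 234 × 144, A = 33 696 mm², x = 125 mm, Ī = 153 754 848 mm⁴.
By symmetry the centroid is at mid-width, x̄ = 125 mm.
All pieces are centred on the vertical centroidal axis, so I = ΣĪ (holes subtracted) = 54 578 485 mm⁴.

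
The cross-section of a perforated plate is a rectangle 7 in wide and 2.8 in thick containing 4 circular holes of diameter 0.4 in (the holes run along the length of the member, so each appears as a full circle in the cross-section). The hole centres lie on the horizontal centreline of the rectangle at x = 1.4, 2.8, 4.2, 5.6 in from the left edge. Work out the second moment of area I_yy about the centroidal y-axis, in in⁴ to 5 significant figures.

Treat the section as a set of non-overlapping primitives; coordinates are from the bounding-box lower-left.
Plate: 7 × 2.8, A = 19.6 in², x = 3.5 in, Ī = 80.03333 in⁴.
Hole 1 (subtracted): ⌀0.4, A = 0.1256637 in², x = 1.4 in, Ī = 0.001256637 in⁴.
Hole 2 (subtracted): ⌀0.4, A = 0.1256637 in², x = 2.8 in, Ī = 0.001256637 in⁴.
Hole 3 (subtracted): ⌀0.4, A = 0.1256637 in², x = 4.2 in, Ī = 0.001256637 in⁴.
Hole 4 (subtracted): ⌀0.4, A = 0.1256637 in², x = 5.6 in, Ī = 0.001256637 in⁴.
By symmetry the centroid is at mid-width, x̄ = 3.5 in.
Transfer each piece to the centroidal y-axis using Ī + A·d² with d = x − 3.5:
  plate: d = 0 in → contributes +80.03333 in⁴
  hole 1: d = -2.1 in → contributes −0.5554336 in⁴
  hole 2: d = -0.7 in → contributes −0.06283185 in⁴
  hole 3: d = 0.7 in → contributes −0.06283185 in⁴
  hole 4: d = 2.1 in → contributes −0.5554336 in⁴
Total I = 78.7968 in⁴.

I_yy ≈ 78.797 in⁴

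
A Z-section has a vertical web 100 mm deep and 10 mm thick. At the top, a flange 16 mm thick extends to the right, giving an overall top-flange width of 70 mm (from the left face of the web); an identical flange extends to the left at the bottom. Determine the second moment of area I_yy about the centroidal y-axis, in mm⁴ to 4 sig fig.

Treat the section as a set of non-overlapping primitives; coordinates are from the bounding-box lower-left.
Web: 10 × 100, A = 1 000 mm², x = 65 mm, Ī = 8333.33 mm⁴.
Top flange (beyond web): 60 × 16, A = 960 mm², x = 100 mm, Ī = 288 000 mm⁴.
Bottom flange (beyond web): 60 × 16, A = 960 mm², x = 30 mm, Ī = 288 000 mm⁴.
Centroid: x̄ = ΣA·x / ΣA = 65 mm.
Transfer each piece to the centroidal y-axis using Ī + A·d² with d = x − 65:
  web: d = 0 mm → contributes +8333.33 mm⁴
  top flange (beyond web): d = 35 mm → contributes +1 464 000 mm⁴
  bottom flange (beyond web): d = -35 mm → contributes +1 464 000 mm⁴
Total I = 2 936 333 mm⁴.

I_yy ≈ 2.936 × 10⁶ mm⁴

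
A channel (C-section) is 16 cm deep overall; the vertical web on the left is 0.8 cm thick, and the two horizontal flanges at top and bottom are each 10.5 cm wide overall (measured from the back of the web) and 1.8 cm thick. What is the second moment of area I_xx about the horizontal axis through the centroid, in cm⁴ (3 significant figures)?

Split into non-overlapping primitives; take the origin at the lower-left of the bounding box.
Web: 0.8 × 16, A = 12.8 cm², y = 8 cm, Ī = 273.07 cm⁴.
Top flange (beyond web): 9.7 × 1.8, A = 17.46 cm², y = 15.1 cm, Ī = 4.7142 cm⁴.
Bottom flange (beyond web): 9.7 × 1.8, A = 17.46 cm², y = 0.9 cm, Ī = 4.7142 cm⁴.
By symmetry the centroid is at mid-height, ȳ = 8 cm.
Transfer each piece to the horizontal axis through the centroid using Ī + A·d² with d = y − 8:
  web: d = 0 cm → contributes +273.07 cm⁴
  top flange (beyond web): d = 7.1 cm → contributes +884.87 cm⁴
  bottom flange (beyond web): d = -7.1 cm → contributes +884.87 cm⁴
Total I = 2042.8 cm⁴.

I_xx ≈ 2040 cm⁴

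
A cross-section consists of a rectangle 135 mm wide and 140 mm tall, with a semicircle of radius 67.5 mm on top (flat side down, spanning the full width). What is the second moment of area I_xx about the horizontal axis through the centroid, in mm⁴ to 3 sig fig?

Break the section into simple shapes (no overlaps), measuring from the bottom-left corner of the bounding box.
Rectangular body: 135 × 140, A = 18 900 mm², y = 70 mm, Ī = 30 870 000 mm⁴.
Semicircular cap: semicircle r = 67.5, A = 7156.9 mm², y = 168.65 mm, Ī = 2 278 490 mm⁴.
Centroid: ȳ = ΣA·y / ΣA = 97.095 mm.
Transfer each piece to the horizontal axis through the centroid using Ī + A·d² with d = y − 97.095:
  rectangular body: d = -27.095 mm → contributes +44 745 396 mm⁴
  semicircular cap: d = 71.553 mm → contributes +38 920 541 mm⁴
Total I = 83 665 938 mm⁴.

I_xx ≈ 8.37 × 10⁷ mm⁴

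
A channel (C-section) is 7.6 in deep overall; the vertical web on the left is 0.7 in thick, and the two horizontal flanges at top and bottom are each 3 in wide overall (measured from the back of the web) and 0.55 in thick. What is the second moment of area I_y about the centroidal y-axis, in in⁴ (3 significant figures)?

Treat the section as a set of non-overlapping primitives; coordinates are from the bounding-box lower-left.
Web: 0.7 × 7.6, A = 5.32 in², x = 0.35 in, Ī = 0.21723 in⁴.
Top flange (beyond web): 2.3 × 0.55, A = 1.265 in², x = 1.85 in, Ī = 0.55765 in⁴.
Bottom flange (beyond web): 2.3 × 0.55, A = 1.265 in², x = 1.85 in, Ī = 0.55765 in⁴.
Centroid: x̄ = ΣA·x / ΣA = 0.83344 in.
Transfer each piece to the centroidal y-axis using Ī + A·d² with d = x − 0.83344:
  web: d = -0.48344 in → contributes +1.4606 in⁴
  top flange (beyond web): d = 1.0166 in → contributes +1.8649 in⁴
  bottom flange (beyond web): d = 1.0166 in → contributes +1.8649 in⁴
Total I = 5.1904 in⁴.

I_y ≈ 5.19 in⁴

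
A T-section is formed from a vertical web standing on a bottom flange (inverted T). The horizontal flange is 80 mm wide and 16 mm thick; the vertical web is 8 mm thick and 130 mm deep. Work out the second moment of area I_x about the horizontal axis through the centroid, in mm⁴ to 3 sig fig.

I_x ≈ 4.55 × 10⁶ mm⁴

Treat the section as a set of non-overlapping primitives; coordinates are from the bounding-box lower-left.
Flange: 80 × 16, A = 1 280 mm², y = 8 mm, Ī = 27 307 mm⁴.
Web: 8 × 130, A = 1 040 mm², y = 81 mm, Ī = 1 464 667 mm⁴.
Centroid: ȳ = ΣA·y / ΣA = 40.724 mm.
Transfer each piece to the horizontal axis through the centroid using Ī + A·d² with d = y − 40.724:
  flange: d = -32.724 mm → contributes +1 398 019 mm⁴
  web: d = 40.276 mm → contributes +3 151 698 mm⁴
Total I = 4 549 717 mm⁴.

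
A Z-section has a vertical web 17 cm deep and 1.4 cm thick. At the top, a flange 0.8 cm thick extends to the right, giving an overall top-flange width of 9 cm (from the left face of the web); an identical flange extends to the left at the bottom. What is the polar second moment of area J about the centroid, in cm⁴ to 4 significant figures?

Treat the section as a set of non-overlapping primitives; coordinates are from the bounding-box lower-left.
Web: 1.4 × 17, A = 23.8 cm², y = 8.5 cm, Ī = 573.183 cm⁴.
Top flange (beyond web): 7.6 × 0.8, A = 6.08 cm², y = 16.6 cm, Ī = 0.324267 cm⁴.
Bottom flange (beyond web): 7.6 × 0.8, A = 6.08 cm², y = 0.4 cm, Ī = 0.324267 cm⁴.
Centroid: ȳ = ΣA·y / ΣA = 8.5 cm.
Transfer each piece to the centroidal x-axis using Ī + A·d² with d = y − 8.5:
  web: d = 0 cm → contributes +573.183 cm⁴
  top flange (beyond web): d = 8.1 cm → contributes +399.233 cm⁴
  bottom flange (beyond web): d = -8.1 cm → contributes +399.233 cm⁴
Total I = 1371.65 cm⁴.
For the y-axis: x̄ = 8.3 cm.
Repeating about the centroidal y-axis gives I_y = 308.657 cm⁴.
Polar second moment: J = I_x + I_y = 1680.31 cm⁴.

J ≈ 1680 cm⁴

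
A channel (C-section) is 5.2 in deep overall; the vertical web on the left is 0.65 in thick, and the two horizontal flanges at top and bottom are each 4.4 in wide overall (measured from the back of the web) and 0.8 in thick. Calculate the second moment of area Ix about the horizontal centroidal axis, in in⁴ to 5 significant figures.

Decompose the section into non-overlapping parts with the origin at the bottom-left of its bounding rectangle.
Web: 0.65 × 5.2, A = 3.38 in², y = 2.6 in, Ī = 7.616267 in⁴.
Top flange (beyond web): 3.75 × 0.8, A = 3 in², y = 4.8 in, Ī = 0.16 in⁴.
Bottom flange (beyond web): 3.75 × 0.8, A = 3 in², y = 0.4 in, Ī = 0.16 in⁴.
By symmetry the centroid is at mid-height, ȳ = 2.6 in.
Transfer each piece to the horizontal centroidal axis using Ī + A·d² with d = y − 2.6:
  web: d = 0 in → contributes +7.616267 in⁴
  top flange (beyond web): d = 2.2 in → contributes +14.68 in⁴
  bottom flange (beyond web): d = -2.2 in → contributes +14.68 in⁴
Total I = 36.97627 in⁴.

Ix ≈ 36.976 in⁴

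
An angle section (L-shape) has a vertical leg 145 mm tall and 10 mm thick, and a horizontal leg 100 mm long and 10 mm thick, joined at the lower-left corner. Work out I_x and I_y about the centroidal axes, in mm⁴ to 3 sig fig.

I_x ≈ 5.08 × 10⁶ mm⁴, I_y ≈ 2.01 × 10⁶ mm⁴

Decompose the section into non-overlapping parts with the origin at the bottom-left of its bounding rectangle.
Vertical leg: 10 × 145, A = 1 450 mm², y = 72.5 mm, Ī = 2 540 521 mm⁴.
Horizontal leg (remainder): 90 × 10, A = 900 mm², y = 5 mm, Ī = 7 500 mm⁴.
Centroid: ȳ = ΣA·y / ΣA = 46.649 mm.
Transfer each piece to the centroidal x-axis using Ī + A·d² with d = y − 46.649:
  vertical leg: d = 25.851 mm → contributes +3 509 523 mm⁴
  horizontal leg (remainder): d = -41.649 mm → contributes +1 568 670 mm⁴
Total I = 5 078 194 mm⁴.
For the y-axis: x̄ = 24.149 mm.
Repeating about the centroidal y-axis gives I_y = 2 007 881 mm⁴.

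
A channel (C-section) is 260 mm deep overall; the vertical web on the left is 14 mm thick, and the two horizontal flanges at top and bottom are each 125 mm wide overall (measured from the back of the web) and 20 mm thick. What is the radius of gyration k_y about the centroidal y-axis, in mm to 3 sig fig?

k_y ≈ 39.2 mm

Decompose the section into non-overlapping parts with the origin at the bottom-left of its bounding rectangle.
Web: 14 × 260, A = 3 640 mm², x = 7 mm, Ī = 59 453 mm⁴.
Top flange (beyond web): 111 × 20, A = 2 220 mm², x = 69.5 mm, Ī = 2 279 385 mm⁴.
Bottom flange (beyond web): 111 × 20, A = 2 220 mm², x = 69.5 mm, Ī = 2 279 385 mm⁴.
Centroid: x̄ = ΣA·x / ΣA = 41.344 mm.
Transfer each piece to the centroidal y-axis using Ī + A·d² with d = x − 41.344:
  web: d = -34.344 mm → contributes +4 352 886 mm⁴
  top flange (beyond web): d = 28.156 mm → contributes +4 039 306 mm⁴
  bottom flange (beyond web): d = 28.156 mm → contributes +4 039 306 mm⁴
Total I = 12 431 497 mm⁴.
Radius of gyration: k = √(I/A) = √(12 431 497 / 8 080) = 39.224 mm.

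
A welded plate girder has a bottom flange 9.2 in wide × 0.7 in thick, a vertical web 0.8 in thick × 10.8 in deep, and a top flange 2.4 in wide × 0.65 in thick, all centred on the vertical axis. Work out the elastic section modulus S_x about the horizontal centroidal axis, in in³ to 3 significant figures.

S_x ≈ 38.9 in³

Treat the section as a set of non-overlapping primitives; coordinates are from the bounding-box lower-left.
Bottom plate: 9.2 × 0.7, A = 6.44 in², y = 0.35 in, Ī = 0.26297 in⁴.
Web plate: 0.8 × 10.8, A = 8.64 in², y = 6.1 in, Ī = 83.981 in⁴.
Top plate: 2.4 × 0.65, A = 1.56 in², y = 11.825 in, Ī = 0.054925 in⁴.
Centroid: ȳ = ΣA·y / ΣA = 4.4114 in.
Transfer each piece to the horizontal centroidal axis using Ī + A·d² with d = y − 4.4114:
  bottom plate: d = -4.0614 in → contributes +106.49 in⁴
  web plate: d = 1.6886 in → contributes +108.62 in⁴
  top plate: d = 7.4136 in → contributes +85.796 in⁴
Total I = 300.9 in⁴.
Extreme fibre distance c = 7.7386 in; S = I/c = 38.883 in³.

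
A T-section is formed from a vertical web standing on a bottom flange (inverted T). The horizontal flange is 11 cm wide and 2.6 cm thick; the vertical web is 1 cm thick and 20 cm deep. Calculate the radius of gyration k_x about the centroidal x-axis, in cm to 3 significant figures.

k_x ≈ 6.71 cm

Treat the section as a set of non-overlapping primitives; coordinates are from the bounding-box lower-left.
Flange: 11 × 2.6, A = 28.6 cm², y = 1.3 cm, Ī = 16.111 cm⁴.
Web: 1 × 20, A = 20 cm², y = 12.6 cm, Ī = 666.67 cm⁴.
Centroid: ȳ = ΣA·y / ΣA = 5.9502 cm.
Transfer each piece to the centroidal x-axis using Ī + A·d² with d = y − 5.9502:
  flange: d = -4.6502 cm → contributes +634.57 cm⁴
  web: d = 6.6498 cm → contributes +1551.1 cm⁴
Total I = 2185.6 cm⁴.
Radius of gyration: k = √(I/A) = √(2185.6 / 48.6) = 6.7061 cm.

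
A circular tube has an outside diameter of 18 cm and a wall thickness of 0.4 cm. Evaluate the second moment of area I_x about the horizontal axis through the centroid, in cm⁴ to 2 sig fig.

Break the section into simple shapes (no overlaps), measuring from the bottom-left corner of the bounding box.
Outer circle: ⌀18, A = 254.5 cm², y = 9 cm, Ī = 5 153 cm⁴.
Bore (subtracted): ⌀17.2, A = 232.4 cm², y = 9 cm, Ī = 4 296 cm⁴.
By symmetry the centroid is at mid-height, ȳ = 9 cm.
All pieces are centred on the horizontal axis through the centroid, so I = ΣĪ (holes subtracted) = 856.8 cm⁴.

I_x ≈ 860 cm⁴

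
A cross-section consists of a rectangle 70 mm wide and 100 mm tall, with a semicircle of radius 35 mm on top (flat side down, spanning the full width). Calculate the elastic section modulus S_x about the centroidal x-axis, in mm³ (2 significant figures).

S_x ≈ 1.7 × 10⁵ mm³

Break the section into simple shapes (no overlaps), measuring from the bottom-left corner of the bounding box.
Rectangular body: 70 × 100, A = 7 000 mm², y = 50 mm, Ī = 5 833 333 mm⁴.
Semicircular cap: semicircle r = 35, A = 1 924 mm², y = 114.9 mm, Ī = 164 704 mm⁴.
Centroid: ȳ = ΣA·y / ΣA = 63.98 mm.
Transfer each piece to the centroidal x-axis using Ī + A·d² with d = y − 63.98:
  rectangular body: d = -13.98 mm → contributes +7 202 160 mm⁴
  semicircular cap: d = 50.87 mm → contributes +5 144 261 mm⁴
Total I = 12 346 421 mm⁴.
Extreme fibre distance c = 71.02 mm; S = I/c = 173 854 mm³.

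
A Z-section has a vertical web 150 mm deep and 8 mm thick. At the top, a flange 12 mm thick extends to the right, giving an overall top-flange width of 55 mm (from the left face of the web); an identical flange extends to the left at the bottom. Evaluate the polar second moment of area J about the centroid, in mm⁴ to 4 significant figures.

J ≈ 8.701 × 10⁶ mm⁴

Decompose the section into non-overlapping parts with the origin at the bottom-left of its bounding rectangle.
Web: 8 × 150, A = 1 200 mm², y = 75 mm, Ī = 2 250 000 mm⁴.
Top flange (beyond web): 47 × 12, A = 564 mm², y = 144 mm, Ī = 6 768 mm⁴.
Bottom flange (beyond web): 47 × 12, A = 564 mm², y = 6 mm, Ī = 6 768 mm⁴.
Centroid: ȳ = ΣA·y / ΣA = 75 mm.
Transfer each piece to the centroidal x-axis using Ī + A·d² with d = y − 75:
  web: d = 0 mm → contributes +2 250 000 mm⁴
  top flange (beyond web): d = 69 mm → contributes +2 691 972 mm⁴
  bottom flange (beyond web): d = -69 mm → contributes +2 691 972 mm⁴
Total I = 7 633 944 mm⁴.
For the y-axis: x̄ = 51 mm.
Repeating about the centroidal y-axis gives I_y = 1 067 096 mm⁴.
Polar second moment: J = I_x + I_y = 8 701 040 mm⁴.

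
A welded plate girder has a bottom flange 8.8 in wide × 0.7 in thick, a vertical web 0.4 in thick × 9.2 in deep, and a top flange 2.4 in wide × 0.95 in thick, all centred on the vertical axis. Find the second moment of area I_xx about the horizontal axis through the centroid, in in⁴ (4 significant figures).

I_xx ≈ 206.5 in⁴

Decompose the section into non-overlapping parts with the origin at the bottom-left of its bounding rectangle.
Bottom plate: 8.8 × 0.7, A = 6.16 in², y = 0.35 in, Ī = 0.251533 in⁴.
Web plate: 0.4 × 9.2, A = 3.68 in², y = 5.3 in, Ī = 25.9563 in⁴.
Top plate: 2.4 × 0.95, A = 2.28 in², y = 10.375 in, Ī = 0.171475 in⁴.
Centroid: ȳ = ΣA·y / ΣA = 3.73886 in.
Transfer each piece to the horizontal axis through the centroid using Ī + A·d² with d = y − 3.73886:
  bottom plate: d = -3.38886 in → contributes +70.9953 in⁴
  web plate: d = 1.56114 in → contributes +34.925 in⁴
  top plate: d = 6.63614 in → contributes +100.579 in⁴
Total I = 206.499 in⁴.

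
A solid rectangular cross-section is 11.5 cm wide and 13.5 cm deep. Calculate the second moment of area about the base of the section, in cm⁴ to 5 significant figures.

The section: 11.5 × 13.5, A = 155.25 cm², y = 6.75 cm, Ī = 2357.859 cm⁴.
Transfer it to the bottom edge using Ī + A·d² with d = y − 0:
  the section: d = 6.75 cm → contributes +9431.438 cm⁴
Total I = 9431.438 cm⁴.

I_base ≈ 9431.4 cm⁴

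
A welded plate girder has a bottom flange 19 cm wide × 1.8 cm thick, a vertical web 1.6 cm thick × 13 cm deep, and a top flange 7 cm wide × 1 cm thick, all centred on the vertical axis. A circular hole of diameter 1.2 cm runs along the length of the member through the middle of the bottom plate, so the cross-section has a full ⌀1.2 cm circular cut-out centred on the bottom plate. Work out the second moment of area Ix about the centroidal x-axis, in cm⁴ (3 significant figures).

Ix ≈ 1830 cm⁴

Decompose the section into non-overlapping parts with the origin at the bottom-left of its bounding rectangle.
Bottom plate: 19 × 1.8, A = 34.2 cm², y = 0.9 cm, Ī = 9.234 cm⁴.
Web plate: 1.6 × 13, A = 20.8 cm², y = 8.3 cm, Ī = 292.93 cm⁴.
Top plate: 7 × 1, A = 7 cm², y = 15.3 cm, Ī = 0.58333 cm⁴.
Hole (subtracted): ⌀1.2, A = 1.131 cm², y = 0.9 cm, Ī = 0.10179 cm⁴.
Centroid: ȳ = ΣA·y / ΣA = 5.0847 cm.
Transfer each piece to the centroidal x-axis using Ī + A·d² with d = y − 5.0847:
  bottom plate: d = -4.1847 cm → contributes +608.14 cm⁴
  web plate: d = 3.2153 cm → contributes +507.96 cm⁴
  top plate: d = 10.215 cm → contributes +731.05 cm⁴
  hole: d = -4.1847 cm → contributes −19.907 cm⁴
Total I = 1827.2 cm⁴.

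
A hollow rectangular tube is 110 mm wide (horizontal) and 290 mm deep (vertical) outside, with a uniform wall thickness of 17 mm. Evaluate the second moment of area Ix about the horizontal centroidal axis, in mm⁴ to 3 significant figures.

Ix ≈ 1.17 × 10⁸ mm⁴

Split into non-overlapping primitives; take the origin at the lower-left of the bounding box.
Outer rectangle: 110 × 290, A = 31 900 mm², y = 145 mm, Ī = 223 565 833 mm⁴.
Inner void (subtracted): 76 × 256, A = 19 456 mm², y = 145 mm, Ī = 106 255 701 mm⁴.
By symmetry the centroid is at mid-height, ȳ = 145 mm.
All pieces are centred on the horizontal centroidal axis, so I = ΣĪ (holes subtracted) = 117 310 132 mm⁴.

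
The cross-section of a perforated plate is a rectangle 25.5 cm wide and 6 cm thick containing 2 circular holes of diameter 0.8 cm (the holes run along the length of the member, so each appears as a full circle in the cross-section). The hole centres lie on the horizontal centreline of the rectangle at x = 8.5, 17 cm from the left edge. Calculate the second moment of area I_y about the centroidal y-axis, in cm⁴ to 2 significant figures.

Split into non-overlapping primitives; take the origin at the lower-left of the bounding box.
Plate: 25.5 × 6, A = 153 cm², x = 12.75 cm, Ī = 8 291 cm⁴.
Hole 1 (subtracted): ⌀0.8, A = 0.5027 cm², x = 8.5 cm, Ī = 0.02011 cm⁴.
Hole 2 (subtracted): ⌀0.8, A = 0.5027 cm², x = 17 cm, Ī = 0.02011 cm⁴.
By symmetry the centroid is at mid-width, x̄ = 12.75 cm.
Transfer each piece to the centroidal y-axis using Ī + A·d² with d = x − 12.75:
  plate: d = 0 cm → contributes +8 291 cm⁴
  hole 1: d = -4.25 cm → contributes −9.099 cm⁴
  hole 2: d = 4.25 cm → contributes −9.099 cm⁴
Total I = 8 272 cm⁴.

I_y ≈ 8300 cm⁴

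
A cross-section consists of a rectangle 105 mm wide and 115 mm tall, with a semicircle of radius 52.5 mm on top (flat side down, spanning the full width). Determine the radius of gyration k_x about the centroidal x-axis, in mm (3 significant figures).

Decompose the section into non-overlapping parts with the origin at the bottom-left of its bounding rectangle.
Rectangular body: 105 × 115, A = 12 075 mm², y = 57.5 mm, Ī = 13 307 656 mm⁴.
Semicircular cap: semicircle r = 52.5, A = 4329.5 mm², y = 137.28 mm, Ī = 833 814 mm⁴.
Centroid: ȳ = ΣA·y / ΣA = 78.556 mm.
Transfer each piece to the centroidal x-axis using Ī + A·d² with d = y − 78.556:
  rectangular body: d = -21.056 mm → contributes +18 661 235 mm⁴
  semicircular cap: d = 58.726 mm → contributes +15 764 951 mm⁴
Total I = 34 426 186 mm⁴.
Radius of gyration: k = √(I/A) = √(34 426 186 / 16 405) = 45.81 mm.

k_x ≈ 45.8 mm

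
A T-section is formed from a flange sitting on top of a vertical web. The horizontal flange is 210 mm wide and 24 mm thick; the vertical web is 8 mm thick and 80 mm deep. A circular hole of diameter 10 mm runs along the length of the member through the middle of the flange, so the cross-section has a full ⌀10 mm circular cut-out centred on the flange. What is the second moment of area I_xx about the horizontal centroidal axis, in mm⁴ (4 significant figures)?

Split into non-overlapping primitives; take the origin at the lower-left of the bounding box.
Flange: 210 × 24, A = 5 040 mm², y = 92 mm, Ī = 241 920 mm⁴.
Web: 8 × 80, A = 640 mm², y = 40 mm, Ī = 341 333 mm⁴.
Hole (subtracted): ⌀10, A = 78.5398 mm², y = 92 mm, Ī = 490.874 mm⁴.
Centroid: ȳ = ΣA·y / ΣA = 86.0587 mm.
Transfer each piece to the horizontal centroidal axis using Ī + A·d² with d = y − 86.0587:
  flange: d = 5.94131 mm → contributes +419 828 mm⁴
  web: d = -46.0587 mm → contributes +1 699 031 mm⁴
  hole: d = 5.94131 mm → contributes −3263.26 mm⁴
Total I = 2 115 596 mm⁴.

I_xx ≈ 2.116 × 10⁶ mm⁴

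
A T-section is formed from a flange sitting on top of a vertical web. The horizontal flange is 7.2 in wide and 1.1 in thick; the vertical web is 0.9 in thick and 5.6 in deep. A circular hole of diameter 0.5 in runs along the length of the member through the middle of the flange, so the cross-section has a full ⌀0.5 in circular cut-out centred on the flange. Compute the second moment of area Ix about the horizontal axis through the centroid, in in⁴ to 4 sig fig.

Split into non-overlapping primitives; take the origin at the lower-left of the bounding box.
Flange: 7.2 × 1.1, A = 7.92 in², y = 6.15 in, Ī = 0.7986 in⁴.
Web: 0.9 × 5.6, A = 5.04 in², y = 2.8 in, Ī = 13.1712 in⁴.
Hole (subtracted): ⌀0.5, A = 0.19635 in², y = 6.15 in, Ī = 0.00306796 in⁴.
Centroid: ȳ = ΣA·y / ΣA = 4.82718 in.
Transfer each piece to the horizontal axis through the centroid using Ī + A·d² with d = y − 4.82718:
  flange: d = 1.32282 in → contributes +14.6574 in⁴
  web: d = -2.02718 in → contributes +33.8829 in⁴
  hole: d = 1.32282 in → contributes −0.34665 in⁴
Total I = 48.1937 in⁴.

Ix ≈ 48.19 in⁴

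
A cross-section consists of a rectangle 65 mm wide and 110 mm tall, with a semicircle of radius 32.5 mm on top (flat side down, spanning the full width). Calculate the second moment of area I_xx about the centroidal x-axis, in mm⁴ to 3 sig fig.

I_xx ≈ 1.37 × 10⁷ mm⁴

Decompose the section into non-overlapping parts with the origin at the bottom-left of its bounding rectangle.
Rectangular body: 65 × 110, A = 7 150 mm², y = 55 mm, Ī = 7 209 583 mm⁴.
Semicircular cap: semicircle r = 32.5, A = 1659.2 mm², y = 123.79 mm, Ī = 122 452 mm⁴.
Centroid: ȳ = ΣA·y / ΣA = 67.957 mm.
Transfer each piece to the centroidal x-axis using Ī + A·d² with d = y − 67.957:
  rectangular body: d = -12.957 mm → contributes +8 409 925 mm⁴
  semicircular cap: d = 55.837 mm → contributes +5 295 234 mm⁴
Total I = 13 705 159 mm⁴.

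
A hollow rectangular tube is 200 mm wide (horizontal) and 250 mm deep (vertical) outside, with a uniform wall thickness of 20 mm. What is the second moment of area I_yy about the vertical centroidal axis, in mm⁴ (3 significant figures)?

Decompose the section into non-overlapping parts with the origin at the bottom-left of its bounding rectangle.
Outer rectangle: 200 × 250, A = 50 000 mm², x = 100 mm, Ī = 166 666 667 mm⁴.
Inner void (subtracted): 160 × 210, A = 33 600 mm², x = 100 mm, Ī = 71 680 000 mm⁴.
By symmetry the centroid is at mid-width, x̄ = 100 mm.
All pieces are centred on the vertical centroidal axis, so I = ΣĪ (holes subtracted) = 94 986 667 mm⁴.

I_yy ≈ 9.50 × 10⁷ mm⁴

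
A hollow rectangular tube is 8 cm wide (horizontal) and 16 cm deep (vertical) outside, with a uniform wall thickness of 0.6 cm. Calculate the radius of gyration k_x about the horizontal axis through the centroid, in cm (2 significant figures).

k_x ≈ 5.7 cm

Decompose the section into non-overlapping parts with the origin at the bottom-left of its bounding rectangle.
Outer rectangle: 8 × 16, A = 128 cm², y = 8 cm, Ī = 2 731 cm⁴.
Inner void (subtracted): 6.8 × 14.8, A = 100.6 cm², y = 8 cm, Ī = 1 837 cm⁴.
By symmetry the centroid is at mid-height, ȳ = 8 cm.
All pieces are centred on the horizontal axis through the centroid, so I = ΣĪ (holes subtracted) = 893.7 cm⁴.
Radius of gyration: k = √(I/A) = √(893.7 / 27.36) = 5.715 cm.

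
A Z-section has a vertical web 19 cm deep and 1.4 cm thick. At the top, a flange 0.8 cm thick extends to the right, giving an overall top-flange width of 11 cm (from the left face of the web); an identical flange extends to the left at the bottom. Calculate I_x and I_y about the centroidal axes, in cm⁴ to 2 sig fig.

Decompose the section into non-overlapping parts with the origin at the bottom-left of its bounding rectangle.
Web: 1.4 × 19, A = 26.6 cm², y = 9.5 cm, Ī = 800.2 cm⁴.
Top flange (beyond web): 9.6 × 0.8, A = 7.68 cm², y = 18.6 cm, Ī = 0.4096 cm⁴.
Bottom flange (beyond web): 9.6 × 0.8, A = 7.68 cm², y = 0.4 cm, Ī = 0.4096 cm⁴.
Centroid: ȳ = ΣA·y / ΣA = 9.5 cm.
Transfer each piece to the centroidal x-axis using Ī + A·d² with d = y − 9.5:
  web: d = 0 cm → contributes +800.2 cm⁴
  top flange (beyond web): d = 9.1 cm → contributes +636.4 cm⁴
  bottom flange (beyond web): d = -9.1 cm → contributes +636.4 cm⁴
Total I = 2 073 cm⁴.
For the y-axis: x̄ = 10.3 cm.
Repeating about the centroidal y-axis gives I_y = 586.9 cm⁴.

I_x ≈ 2100 cm⁴, I_y ≈ 590 cm⁴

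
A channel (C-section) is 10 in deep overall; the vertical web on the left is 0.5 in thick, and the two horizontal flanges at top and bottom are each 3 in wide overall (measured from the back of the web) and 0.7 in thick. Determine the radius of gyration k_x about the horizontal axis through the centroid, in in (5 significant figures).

k_x ≈ 3.7178 in

Break the section into simple shapes (no overlaps), measuring from the bottom-left corner of the bounding box.
Web: 0.5 × 10, A = 5 in², y = 5 in, Ī = 41.66667 in⁴.
Top flange (beyond web): 2.5 × 0.7, A = 1.75 in², y = 9.65 in, Ī = 0.07145833 in⁴.
Bottom flange (beyond web): 2.5 × 0.7, A = 1.75 in², y = 0.35 in, Ī = 0.07145833 in⁴.
By symmetry the centroid is at mid-height, ȳ = 5 in.
Transfer each piece to the horizontal axis through the centroid using Ī + A·d² with d = y − 5:
  web: d = 0 in → contributes +41.66667 in⁴
  top flange (beyond web): d = 4.65 in → contributes +37.91083 in⁴
  bottom flange (beyond web): d = -4.65 in → contributes +37.91083 in⁴
Total I = 117.4883 in⁴.
Radius of gyration: k = √(I/A) = √(117.4883 / 8.5) = 3.717816 in.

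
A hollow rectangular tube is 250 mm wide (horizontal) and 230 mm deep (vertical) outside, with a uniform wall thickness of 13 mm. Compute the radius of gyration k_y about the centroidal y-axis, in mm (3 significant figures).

Split into non-overlapping primitives; take the origin at the lower-left of the bounding box.
Outer rectangle: 250 × 230, A = 57 500 mm², x = 125 mm, Ī = 299 479 167 mm⁴.
Inner void (subtracted): 224 × 204, A = 45 696 mm², x = 125 mm, Ī = 191 070 208 mm⁴.
By symmetry the centroid is at mid-width, x̄ = 125 mm.
All pieces are centred on the centroidal y-axis, so I = ΣĪ (holes subtracted) = 108 408 959 mm⁴.
Radius of gyration: k = √(I/A) = √(108 408 959 / 11 804) = 95.834 mm.

k_y ≈ 95.8 mm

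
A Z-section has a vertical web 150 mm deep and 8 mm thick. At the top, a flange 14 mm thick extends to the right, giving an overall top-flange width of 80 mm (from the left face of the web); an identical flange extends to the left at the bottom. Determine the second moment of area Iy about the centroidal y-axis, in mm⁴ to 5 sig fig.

Iy ≈ 4.1029 × 10⁶ mm⁴

Split into non-overlapping primitives; take the origin at the lower-left of the bounding box.
Web: 8 × 150, A = 1 200 mm², x = 76 mm, Ī = 6 400 mm⁴.
Top flange (beyond web): 72 × 14, A = 1 008 mm², x = 116 mm, Ī = 435 456 mm⁴.
Bottom flange (beyond web): 72 × 14, A = 1 008 mm², x = 36 mm, Ī = 435 456 mm⁴.
Centroid: x̄ = ΣA·x / ΣA = 76 mm.
Transfer each piece to the centroidal y-axis using Ī + A·d² with d = x − 76:
  web: d = 0 mm → contributes +6 400 mm⁴
  top flange (beyond web): d = 40 mm → contributes +2 048 256 mm⁴
  bottom flange (beyond web): d = -40 mm → contributes +2 048 256 mm⁴
Total I = 4 102 912 mm⁴.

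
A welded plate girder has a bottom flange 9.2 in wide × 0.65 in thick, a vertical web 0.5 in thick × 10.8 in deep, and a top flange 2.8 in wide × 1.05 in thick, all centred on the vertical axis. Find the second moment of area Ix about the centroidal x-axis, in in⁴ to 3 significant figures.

Ix ≈ 332 in⁴

Treat the section as a set of non-overlapping primitives; coordinates are from the bounding-box lower-left.
Bottom plate: 9.2 × 0.65, A = 5.98 in², y = 0.325 in, Ī = 0.21055 in⁴.
Web plate: 0.5 × 10.8, A = 5.4 in², y = 6.05 in, Ī = 52.488 in⁴.
Top plate: 2.8 × 1.05, A = 2.94 in², y = 11.975 in, Ī = 0.27011 in⁴.
Centroid: ȳ = ΣA·y / ΣA = 4.8757 in.
Transfer each piece to the centroidal x-axis using Ī + A·d² with d = y − 4.8757:
  bottom plate: d = -4.5507 in → contributes +124.05 in⁴
  web plate: d = 1.1743 in → contributes +59.935 in⁴
  top plate: d = 7.0993 in → contributes +148.45 in⁴
Total I = 332.43 in⁴.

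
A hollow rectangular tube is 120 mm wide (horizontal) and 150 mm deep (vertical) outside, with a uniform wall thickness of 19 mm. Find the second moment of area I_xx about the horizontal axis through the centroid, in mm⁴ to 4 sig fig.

I_xx ≈ 2.415 × 10⁷ mm⁴

Split into non-overlapping primitives; take the origin at the lower-left of the bounding box.
Outer rectangle: 120 × 150, A = 18 000 mm², y = 75 mm, Ī = 33 750 000 mm⁴.
Inner void (subtracted): 82 × 112, A = 9 184 mm², y = 75 mm, Ī = 9 600 341 mm⁴.
By symmetry the centroid is at mid-height, ȳ = 75 mm.
All pieces are centred on the horizontal axis through the centroid, so I = ΣĪ (holes subtracted) = 24 149 659 mm⁴.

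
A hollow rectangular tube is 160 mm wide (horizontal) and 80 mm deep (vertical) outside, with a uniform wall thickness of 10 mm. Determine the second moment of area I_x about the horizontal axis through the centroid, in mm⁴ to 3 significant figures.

I_x ≈ 4.31 × 10⁶ mm⁴

Treat the section as a set of non-overlapping primitives; coordinates are from the bounding-box lower-left.
Outer rectangle: 160 × 80, A = 12 800 mm², y = 40 mm, Ī = 6 826 667 mm⁴.
Inner void (subtracted): 140 × 60, A = 8 400 mm², y = 40 mm, Ī = 2 520 000 mm⁴.
By symmetry the centroid is at mid-height, ȳ = 40 mm.
All pieces are centred on the horizontal axis through the centroid, so I = ΣĪ (holes subtracted) = 4 306 667 mm⁴.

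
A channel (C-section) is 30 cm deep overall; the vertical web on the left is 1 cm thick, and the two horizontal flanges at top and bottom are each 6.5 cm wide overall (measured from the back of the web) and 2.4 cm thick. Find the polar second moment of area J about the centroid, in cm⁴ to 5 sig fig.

Break the section into simple shapes (no overlaps), measuring from the bottom-left corner of the bounding box.
Web: 1 × 30, A = 30 cm², y = 15 cm, Ī = 2 250 cm⁴.
Top flange (beyond web): 5.5 × 2.4, A = 13.2 cm², y = 28.8 cm, Ī = 6.336 cm⁴.
Bottom flange (beyond web): 5.5 × 2.4, A = 13.2 cm², y = 1.2 cm, Ī = 6.336 cm⁴.
By symmetry the centroid is at mid-height, ȳ = 15 cm.
Transfer each piece to the centroidal x-axis using Ī + A·d² with d = y − 15:
  web: d = 0 cm → contributes +2 250 cm⁴
  top flange (beyond web): d = 13.8 cm → contributes +2520.144 cm⁴
  bottom flange (beyond web): d = -13.8 cm → contributes +2520.144 cm⁴
Total I = 7290.288 cm⁴.
For the y-axis: x̄ = 2.021277 cm.
Repeating about the centroidal y-axis gives I_y = 217.3745 cm⁴.
Polar second moment: J = I_x + I_y = 7507.662 cm⁴.

J ≈ 7507.7 cm⁴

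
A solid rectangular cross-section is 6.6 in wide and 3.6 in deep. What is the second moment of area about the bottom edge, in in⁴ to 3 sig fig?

I_base ≈ 103 in⁴

The section: 6.6 × 3.6, A = 23.76 in², y = 1.8 in, Ī = 25.661 in⁴.
Transfer it to the base of the section using Ī + A·d² with d = y − 0:
  the section: d = 1.8 in → contributes +102.64 in⁴
Total I = 102.64 in⁴.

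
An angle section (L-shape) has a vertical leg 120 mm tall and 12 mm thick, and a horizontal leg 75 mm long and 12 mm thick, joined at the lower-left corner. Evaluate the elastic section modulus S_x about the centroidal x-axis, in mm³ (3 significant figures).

S_x ≈ 4.05 × 10⁴ mm³

Split into non-overlapping primitives; take the origin at the lower-left of the bounding box.
Vertical leg: 12 × 120, A = 1 440 mm², y = 60 mm, Ī = 1 728 000 mm⁴.
Horizontal leg (remainder): 63 × 12, A = 756 mm², y = 6 mm, Ī = 9 072 mm⁴.
Centroid: ȳ = ΣA·y / ΣA = 41.41 mm.
Transfer each piece to the centroidal x-axis using Ī + A·d² with d = y − 41.41:
  vertical leg: d = 18.59 mm → contributes +2 225 656 mm⁴
  horizontal leg (remainder): d = -35.41 mm → contributes +956 988 mm⁴
Total I = 3 182 643 mm⁴.
Extreme fibre distance c = 78.59 mm; S = I/c = 40 497 mm³.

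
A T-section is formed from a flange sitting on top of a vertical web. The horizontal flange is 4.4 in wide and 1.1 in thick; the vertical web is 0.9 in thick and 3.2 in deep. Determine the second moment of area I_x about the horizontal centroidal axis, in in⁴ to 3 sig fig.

Split into non-overlapping primitives; take the origin at the lower-left of the bounding box.
Flange: 4.4 × 1.1, A = 4.84 in², y = 3.75 in, Ī = 0.48803 in⁴.
Web: 0.9 × 3.2, A = 2.88 in², y = 1.6 in, Ī = 2.4576 in⁴.
Centroid: ȳ = ΣA·y / ΣA = 2.9479 in.
Transfer each piece to the horizontal centroidal axis using Ī + A·d² with d = y − 2.9479:
  flange: d = 0.80207 in → contributes +3.6017 in⁴
  web: d = -1.3479 in → contributes +7.6903 in⁴
Total I = 11.292 in⁴.

I_x ≈ 11.3 in⁴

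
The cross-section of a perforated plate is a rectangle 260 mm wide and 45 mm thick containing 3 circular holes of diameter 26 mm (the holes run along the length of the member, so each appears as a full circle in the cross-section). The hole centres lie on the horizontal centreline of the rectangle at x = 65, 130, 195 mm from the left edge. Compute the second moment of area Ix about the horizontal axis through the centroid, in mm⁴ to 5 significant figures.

Ix ≈ 1.9071 × 10⁶ mm⁴

Split into non-overlapping primitives; take the origin at the lower-left of the bounding box.
Plate: 260 × 45, A = 11 700 mm², y = 22.5 mm, Ī = 1 974 375 mm⁴.
Hole 1 (subtracted): ⌀26, A = 530.9292 mm², y = 22.5 mm, Ī = 22431.76 mm⁴.
Hole 2 (subtracted): ⌀26, A = 530.9292 mm², y = 22.5 mm, Ī = 22431.76 mm⁴.
Hole 3 (subtracted): ⌀26, A = 530.9292 mm², y = 22.5 mm, Ī = 22431.76 mm⁴.
By symmetry the centroid is at mid-height, ȳ = 22.5 mm.
All pieces are centred on the horizontal axis through the centroid, so I = ΣĪ (holes subtracted) = 1 907 080 mm⁴.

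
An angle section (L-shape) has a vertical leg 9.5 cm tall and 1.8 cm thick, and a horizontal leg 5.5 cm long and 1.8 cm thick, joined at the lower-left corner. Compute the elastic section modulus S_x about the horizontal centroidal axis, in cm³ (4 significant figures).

S_x ≈ 34.56 cm³

Decompose the section into non-overlapping parts with the origin at the bottom-left of its bounding rectangle.
Vertical leg: 1.8 × 9.5, A = 17.1 cm², y = 4.75 cm, Ī = 128.606 cm⁴.
Horizontal leg (remainder): 3.7 × 1.8, A = 6.66 cm², y = 0.9 cm, Ī = 1.7982 cm⁴.
Centroid: ȳ = ΣA·y / ΣA = 3.67083 cm.
Transfer each piece to the horizontal centroidal axis using Ī + A·d² with d = y − 3.67083:
  vertical leg: d = 1.07917 cm → contributes +148.521 cm⁴
  horizontal leg (remainder): d = -2.77083 cm → contributes +52.9305 cm⁴
Total I = 201.451 cm⁴.
Extreme fibre distance c = 5.82917 cm; S = I/c = 34.5592 cm³.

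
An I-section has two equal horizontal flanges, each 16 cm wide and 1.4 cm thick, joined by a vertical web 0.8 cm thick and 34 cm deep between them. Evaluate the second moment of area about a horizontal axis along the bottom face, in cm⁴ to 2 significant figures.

Treat the section as a set of non-overlapping primitives; coordinates are from the bounding-box lower-left.
Bottom flange: 16 × 1.4, A = 22.4 cm², y = 0.7 cm, Ī = 3.659 cm⁴.
Web: 0.8 × 34, A = 27.2 cm², y = 18.4 cm, Ī = 2 620 cm⁴.
Top flange: 16 × 1.4, A = 22.4 cm², y = 36.1 cm, Ī = 3.659 cm⁴.
Transfer each piece to a horizontal axis along the bottom face using Ī + A·d² with d = y − 0:
  bottom flange: d = 0.7 cm → contributes +14.63 cm⁴
  web: d = 18.4 cm → contributes +11 829 cm⁴
  top flange: d = 36.1 cm → contributes +29 196 cm⁴
Total I = 41 039 cm⁴.

I_base ≈ 4.1 × 10⁴ cm⁴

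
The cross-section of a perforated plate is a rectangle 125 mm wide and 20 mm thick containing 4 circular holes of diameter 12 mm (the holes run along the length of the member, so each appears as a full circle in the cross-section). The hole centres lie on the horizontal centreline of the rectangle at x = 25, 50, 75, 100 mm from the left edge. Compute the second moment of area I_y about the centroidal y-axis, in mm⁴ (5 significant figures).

I_y ≈ 2.8977 × 10⁶ mm⁴

Decompose the section into non-overlapping parts with the origin at the bottom-left of its bounding rectangle.
Plate: 125 × 20, A = 2 500 mm², x = 62.5 mm, Ī = 3 255 208 mm⁴.
Hole 1 (subtracted): ⌀12, A = 113.0973 mm², x = 25 mm, Ī = 1017.876 mm⁴.
Hole 2 (subtracted): ⌀12, A = 113.0973 mm², x = 50 mm, Ī = 1017.876 mm⁴.
Hole 3 (subtracted): ⌀12, A = 113.0973 mm², x = 75 mm, Ī = 1017.876 mm⁴.
Hole 4 (subtracted): ⌀12, A = 113.0973 mm², x = 100 mm, Ī = 1017.876 mm⁴.
By symmetry the centroid is at mid-width, x̄ = 62.5 mm.
Transfer each piece to the centroidal y-axis using Ī + A·d² with d = x − 62.5:
  plate: d = 0 mm → contributes +3 255 208 mm⁴
  hole 1: d = -37.5 mm → contributes −160 061 mm⁴
  hole 2: d = -12.5 mm → contributes −18689.33 mm⁴
  hole 3: d = 12.5 mm → contributes −18689.33 mm⁴
  hole 4: d = 37.5 mm → contributes −160 061 mm⁴
Total I = 2 897 708 mm⁴.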